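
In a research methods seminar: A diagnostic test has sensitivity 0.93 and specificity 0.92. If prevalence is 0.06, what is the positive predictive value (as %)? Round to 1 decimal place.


PPV = (sens * prev) / (sens * prev + (1-spec) * (1-prev))
Numerator = 0.93 * 0.06 = 0.0558
P(positive and no disease) = (1 - spec) * (1 - prev) = (1 - 0.92) * (1 - 0.06) = 0.0752
Denominator = 0.0558 + 0.0752 = 0.131
PPV = 0.0558 / 0.131 = 0.425954
As percentage = 42.6


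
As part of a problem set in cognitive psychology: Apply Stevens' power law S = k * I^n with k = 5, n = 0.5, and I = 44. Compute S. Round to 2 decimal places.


S = 5 * 44^0.5
44^0.5 = 6.6332
S = 5 * 6.6332
= 33.17


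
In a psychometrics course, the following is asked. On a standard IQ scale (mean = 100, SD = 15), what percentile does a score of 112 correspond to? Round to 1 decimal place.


z = (IQ - mean) / SD
z = (112 - 100) / 15 = 0.8
Percentile = Phi(0.8) * 100
Phi(0.8) = 0.788145
= 78.8


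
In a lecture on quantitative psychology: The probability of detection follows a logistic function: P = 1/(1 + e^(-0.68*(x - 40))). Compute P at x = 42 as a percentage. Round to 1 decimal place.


P(x) = 1/(1 + e^(-0.68*(42 - 40)))
Exponent = -0.68 * 2 = -1.36
e^(-1.36) = 0.256661
P = 1/(1 + 0.256661) = 0.79576
Percentage = 79.6


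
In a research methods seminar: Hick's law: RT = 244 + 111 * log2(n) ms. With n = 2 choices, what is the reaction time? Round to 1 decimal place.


RT = 244 + 111 * log2(2)
log2(2) = 1.0
RT = 244 + 111 * 1.0
= 244 + 111.0
= 355.0 ms


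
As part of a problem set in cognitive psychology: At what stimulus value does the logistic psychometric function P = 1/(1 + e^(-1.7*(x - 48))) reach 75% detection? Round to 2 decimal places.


At P = 0.75: 0.75 = 1/(1 + e^(-k*(x-x0)))
Solving: e^(-k*(x-x0)) = 1/3
x = x0 + ln(3)/k
ln(3) = 1.0986
x = 48 + 1.0986/1.7
= 48 + 0.6462
= 48.65


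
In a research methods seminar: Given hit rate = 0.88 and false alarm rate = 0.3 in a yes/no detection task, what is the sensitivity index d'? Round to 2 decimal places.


d' = z(HR) - z(FAR)
z(0.88) = 1.175
z(0.3) = -0.5244
d' = 1.175 - -0.5244
= 1.70


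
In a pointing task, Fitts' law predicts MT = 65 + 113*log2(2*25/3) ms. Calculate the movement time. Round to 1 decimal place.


MT = 65 + 113 * log2(2*25/3)
2D/W = 16.666667
log2(16.666667) = 4.0589
MT = 65 + 113 * 4.0589
= 523.7 ms


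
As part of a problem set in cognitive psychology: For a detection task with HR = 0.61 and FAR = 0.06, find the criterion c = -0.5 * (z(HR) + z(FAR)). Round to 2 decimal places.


c = -0.5 * (z(HR) + z(FAR))
z(0.61) = 0.2793
z(0.06) = -1.5548
c = -0.5 * (0.2793 + -1.5548)
= -0.5 * -1.2755
= 0.64


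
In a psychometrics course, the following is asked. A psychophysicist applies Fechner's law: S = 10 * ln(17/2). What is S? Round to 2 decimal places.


S = 10 * ln(17/2)
I/I0 = 8.5
ln(8.5) = 2.1401
S = 10 * 2.1401
= 21.40


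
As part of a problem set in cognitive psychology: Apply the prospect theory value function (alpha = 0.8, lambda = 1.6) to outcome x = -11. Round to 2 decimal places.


Since x = -11 < 0, use v(x) = -lambda*(-x)^alpha
(-x) = 11
11^0.8 = 6.8095
v(-11) = -1.6 * 6.8095
= -10.90


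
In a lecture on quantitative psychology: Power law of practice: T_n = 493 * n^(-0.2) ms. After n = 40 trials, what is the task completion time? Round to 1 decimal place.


T_n = 493 * 40^(-0.2)
40^(-0.2) = 0.478176
T_n = 493 * 0.478176
= 235.7 ms


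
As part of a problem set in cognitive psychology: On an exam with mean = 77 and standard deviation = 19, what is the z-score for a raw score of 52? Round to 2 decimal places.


z = (X - mu) / sigma
= (52 - 77) / 19
= -25 / 19
= -1.32


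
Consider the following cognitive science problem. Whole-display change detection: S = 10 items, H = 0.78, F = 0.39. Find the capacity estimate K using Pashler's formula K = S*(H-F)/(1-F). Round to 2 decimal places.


K = S * (H - F) / (1 - F)
H - F = 0.39
1 - F = 0.61
K = 10 * 0.39 / 0.61
= 6.39


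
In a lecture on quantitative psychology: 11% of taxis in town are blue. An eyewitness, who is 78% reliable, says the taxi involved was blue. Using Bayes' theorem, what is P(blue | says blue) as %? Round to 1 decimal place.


P(blue | says blue) = P(says blue | blue)*P(blue) / [P(says blue | blue)*P(blue) + P(says blue | not blue)*P(not blue)]
Numerator = 0.78 * 0.11 = 0.0858
False identification = 0.22 * 0.89 = 0.1958
P = 0.0858 / (0.0858 + 0.1958)
= 0.0858 / 0.2816
As percentage = 30.5


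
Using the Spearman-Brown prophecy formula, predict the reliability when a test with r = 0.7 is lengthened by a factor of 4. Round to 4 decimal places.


r_new = n*r / (1 + (n-1)*r)
Numerator = 4 * 0.7 = 2.8
Denominator = 1 + 3 * 0.7 = 3.1
r_new = 2.8 / 3.1
= 0.9032


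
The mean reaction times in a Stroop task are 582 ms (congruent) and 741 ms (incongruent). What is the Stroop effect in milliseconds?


Stroop effect = RT(incongruent) - RT(congruent)
= 741 - 582
= 159 ms


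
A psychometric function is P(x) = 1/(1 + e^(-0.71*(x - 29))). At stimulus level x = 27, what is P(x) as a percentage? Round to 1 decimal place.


P(x) = 1/(1 + e^(-0.71*(27 - 29)))
Exponent = -0.71 * -2 = 1.42
e^(1.42) = 4.13712
P = 1/(1 + 4.13712) = 0.194662
Percentage = 19.5


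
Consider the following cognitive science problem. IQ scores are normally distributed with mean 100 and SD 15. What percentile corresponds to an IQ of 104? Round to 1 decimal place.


z = (IQ - mean) / SD
z = (104 - 100) / 15 = 0.2667
Percentile = Phi(0.2667) * 100
Phi(0.2667) = 0.60515
= 60.5


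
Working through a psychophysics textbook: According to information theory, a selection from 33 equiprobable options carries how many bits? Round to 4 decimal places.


H = log2(n)
H = log2(33)
= 5.0444


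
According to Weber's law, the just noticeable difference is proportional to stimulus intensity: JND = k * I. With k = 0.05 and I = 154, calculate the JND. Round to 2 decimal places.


JND = k * I
JND = 0.05 * 154
= 7.70


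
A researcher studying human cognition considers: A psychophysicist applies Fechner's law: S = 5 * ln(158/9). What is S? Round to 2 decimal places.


S = 5 * ln(158/9)
I/I0 = 17.555556
ln(17.555556) = 2.8654
S = 5 * 2.8654
= 14.33


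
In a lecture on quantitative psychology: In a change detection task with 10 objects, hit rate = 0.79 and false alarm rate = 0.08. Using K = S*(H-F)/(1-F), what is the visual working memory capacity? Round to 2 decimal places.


K = S * (H - F) / (1 - F)
H - F = 0.71
1 - F = 0.92
K = 10 * 0.71 / 0.92
= 7.72


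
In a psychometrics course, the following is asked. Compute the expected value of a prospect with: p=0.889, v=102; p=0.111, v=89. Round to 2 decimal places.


EU = sum(p_i * v_i)
0.889 * 102 = 90.678
0.111 * 89 = 9.879
EU = 90.678 + 9.879
= 100.56


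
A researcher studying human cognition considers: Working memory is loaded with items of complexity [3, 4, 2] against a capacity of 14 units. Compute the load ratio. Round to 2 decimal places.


Total complexity = 3 + 4 + 2 = 9
Load = total / capacity = 9 / 14
= 0.64


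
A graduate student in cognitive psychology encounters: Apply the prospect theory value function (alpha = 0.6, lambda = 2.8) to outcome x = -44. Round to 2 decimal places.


Since x = -44 < 0, use v(x) = -lambda*(-x)^alpha
(-x) = 44
44^0.6 = 9.6844
v(-44) = -2.8 * 9.6844
= -27.12


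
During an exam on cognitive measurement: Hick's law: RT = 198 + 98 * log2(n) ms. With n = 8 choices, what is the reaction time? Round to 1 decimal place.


RT = 198 + 98 * log2(8)
log2(8) = 3.0
RT = 198 + 98 * 3.0
= 198 + 294.0
= 492.0 ms


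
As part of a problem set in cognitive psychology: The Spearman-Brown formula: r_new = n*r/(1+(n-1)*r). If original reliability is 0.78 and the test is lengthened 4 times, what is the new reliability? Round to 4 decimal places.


r_new = n*r / (1 + (n-1)*r)
Numerator = 4 * 0.78 = 3.12
Denominator = 1 + 3 * 0.78 = 3.34
r_new = 3.12 / 3.34
= 0.9341


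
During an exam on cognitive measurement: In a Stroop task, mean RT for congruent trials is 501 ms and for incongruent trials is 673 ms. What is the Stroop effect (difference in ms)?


Stroop effect = RT(incongruent) - RT(congruent)
= 673 - 501
= 172 ms


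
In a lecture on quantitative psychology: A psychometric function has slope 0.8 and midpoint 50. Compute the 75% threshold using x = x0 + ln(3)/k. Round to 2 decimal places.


At P = 0.75: 0.75 = 1/(1 + e^(-k*(x-x0)))
Solving: e^(-k*(x-x0)) = 1/3
x = x0 + ln(3)/k
ln(3) = 1.0986
x = 50 + 1.0986/0.8
= 50 + 1.3732
= 51.37


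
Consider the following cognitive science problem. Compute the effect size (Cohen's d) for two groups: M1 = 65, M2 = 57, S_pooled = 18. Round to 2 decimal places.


Cohen's d = (M1 - M2) / S_pooled
= (65 - 57) / 18
= 8 / 18
= 0.44


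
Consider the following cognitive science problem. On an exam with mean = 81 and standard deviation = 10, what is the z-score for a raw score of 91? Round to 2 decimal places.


z = (X - mu) / sigma
= (91 - 81) / 10
= 10 / 10
= 1.00


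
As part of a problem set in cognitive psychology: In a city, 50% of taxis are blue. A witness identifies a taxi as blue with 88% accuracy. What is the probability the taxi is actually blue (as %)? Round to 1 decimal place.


P(blue | says blue) = P(says blue | blue)*P(blue) / [P(says blue | blue)*P(blue) + P(says blue | not blue)*P(not blue)]
Numerator = 0.88 * 0.5 = 0.44
False identification = 0.12 * 0.5 = 0.06
P = 0.44 / (0.44 + 0.06)
= 0.44 / 0.5
As percentage = 88.0


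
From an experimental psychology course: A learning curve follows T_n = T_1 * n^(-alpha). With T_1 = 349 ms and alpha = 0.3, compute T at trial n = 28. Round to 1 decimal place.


T_n = 349 * 28^(-0.3)
28^(-0.3) = 0.368004
T_n = 349 * 0.368004
= 128.4 ms


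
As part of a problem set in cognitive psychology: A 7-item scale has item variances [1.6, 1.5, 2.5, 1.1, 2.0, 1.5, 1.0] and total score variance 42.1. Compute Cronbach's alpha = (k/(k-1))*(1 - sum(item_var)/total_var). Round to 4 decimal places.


alpha = (k/(k-1)) * (1 - sum(s_i^2)/s_total^2)
sum(item variances) = 11.2
k/(k-1) = 7/6 = 1.166667
1 - 11.2/42.1 = 1 - 0.266033 = 0.733967
alpha = 1.166667 * 0.733967
= 0.8563


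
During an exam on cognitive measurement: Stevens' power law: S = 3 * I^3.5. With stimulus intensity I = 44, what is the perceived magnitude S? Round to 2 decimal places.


S = 3 * 44^3.5
44^3.5 = 565046.7323
S = 3 * 565046.7323
= 1695140.20


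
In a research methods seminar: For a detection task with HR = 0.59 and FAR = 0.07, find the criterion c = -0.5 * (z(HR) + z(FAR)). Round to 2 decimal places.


c = -0.5 * (z(HR) + z(FAR))
z(0.59) = 0.2275
z(0.07) = -1.4758
c = -0.5 * (0.2275 + -1.4758)
= -0.5 * -1.2483
= 0.62


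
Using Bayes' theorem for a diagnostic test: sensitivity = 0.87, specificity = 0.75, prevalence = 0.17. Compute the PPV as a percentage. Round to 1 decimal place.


PPV = (sens * prev) / (sens * prev + (1-spec) * (1-prev))
Numerator = 0.87 * 0.17 = 0.1479
P(positive and no disease) = (1 - spec) * (1 - prev) = (1 - 0.75) * (1 - 0.17) = 0.2075
Denominator = 0.1479 + 0.2075 = 0.3554
PPV = 0.1479 / 0.3554 = 0.416151
As percentage = 41.6


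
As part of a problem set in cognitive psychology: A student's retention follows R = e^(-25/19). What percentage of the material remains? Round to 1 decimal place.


R = e^(-t/S)
-t/S = -25/19 = -1.315789
R = e^(-1.315789) = 0.268263
Percentage = 0.268263 * 100
= 26.8


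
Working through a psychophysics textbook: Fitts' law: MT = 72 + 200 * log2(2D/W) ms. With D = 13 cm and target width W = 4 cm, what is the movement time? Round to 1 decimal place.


MT = 72 + 200 * log2(2*13/4)
2D/W = 6.5
log2(6.5) = 2.7004
MT = 72 + 200 * 2.7004
= 612.1 ms


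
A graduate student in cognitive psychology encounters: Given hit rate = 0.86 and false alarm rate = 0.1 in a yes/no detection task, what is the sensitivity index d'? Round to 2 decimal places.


d' = z(HR) - z(FAR)
z(0.86) = 1.0803
z(0.1) = -1.2816
d' = 1.0803 - -1.2816
= 2.36


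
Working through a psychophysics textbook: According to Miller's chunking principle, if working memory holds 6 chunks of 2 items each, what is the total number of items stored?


Total items = chunks * items_per_chunk
= 6 * 2
= 12


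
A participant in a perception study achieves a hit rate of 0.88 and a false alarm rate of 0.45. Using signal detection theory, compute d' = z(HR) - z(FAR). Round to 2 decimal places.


d' = z(HR) - z(FAR)
z(0.88) = 1.175
z(0.45) = -0.1257
d' = 1.175 - -0.1257
= 1.30


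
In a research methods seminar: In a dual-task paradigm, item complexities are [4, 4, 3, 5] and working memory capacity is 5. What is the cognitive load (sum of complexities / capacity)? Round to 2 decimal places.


Total complexity = 4 + 4 + 3 + 5 = 16
Load = total / capacity = 16 / 5
= 3.20


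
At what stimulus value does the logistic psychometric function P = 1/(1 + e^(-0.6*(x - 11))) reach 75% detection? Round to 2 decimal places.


At P = 0.75: 0.75 = 1/(1 + e^(-k*(x-x0)))
Solving: e^(-k*(x-x0)) = 1/3
x = x0 + ln(3)/k
ln(3) = 1.0986
x = 11 + 1.0986/0.6
= 11 + 1.831
= 12.83


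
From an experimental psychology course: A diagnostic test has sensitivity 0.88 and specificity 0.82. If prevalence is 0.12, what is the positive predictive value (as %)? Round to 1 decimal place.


PPV = (sens * prev) / (sens * prev + (1-spec) * (1-prev))
Numerator = 0.88 * 0.12 = 0.1056
P(positive and no disease) = (1 - spec) * (1 - prev) = (1 - 0.82) * (1 - 0.12) = 0.1584
Denominator = 0.1056 + 0.1584 = 0.264
PPV = 0.1056 / 0.264 = 0.4
As percentage = 40.0


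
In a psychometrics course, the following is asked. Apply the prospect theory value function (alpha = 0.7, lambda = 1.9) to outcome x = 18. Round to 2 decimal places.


Since x = 18 >= 0, use v(x) = x^0.7
18^0.7 = 7.5629
v(18) = 7.56


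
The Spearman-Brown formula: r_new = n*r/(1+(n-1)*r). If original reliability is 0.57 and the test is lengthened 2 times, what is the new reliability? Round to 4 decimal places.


r_new = n*r / (1 + (n-1)*r)
Numerator = 2 * 0.57 = 1.14
Denominator = 1 + 1 * 0.57 = 1.57
r_new = 1.14 / 1.57
= 0.7261


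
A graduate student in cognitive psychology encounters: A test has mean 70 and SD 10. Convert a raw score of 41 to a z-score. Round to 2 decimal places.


z = (X - mu) / sigma
= (41 - 70) / 10
= -29 / 10
= -2.90


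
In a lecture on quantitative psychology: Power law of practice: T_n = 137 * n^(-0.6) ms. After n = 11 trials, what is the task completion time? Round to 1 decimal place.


T_n = 137 * 11^(-0.6)
11^(-0.6) = 0.237227
T_n = 137 * 0.237227
= 32.5 ms


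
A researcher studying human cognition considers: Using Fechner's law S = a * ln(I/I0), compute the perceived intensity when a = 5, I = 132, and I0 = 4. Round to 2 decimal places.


S = 5 * ln(132/4)
I/I0 = 33.0
ln(33.0) = 3.4965
S = 5 * 3.4965
= 17.48


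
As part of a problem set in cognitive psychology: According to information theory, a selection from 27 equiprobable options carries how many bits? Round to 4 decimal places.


H = log2(n)
H = log2(27)
= 4.7549


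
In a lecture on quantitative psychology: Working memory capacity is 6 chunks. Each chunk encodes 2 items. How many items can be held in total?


Total items = chunks * items_per_chunk
= 6 * 2
= 12


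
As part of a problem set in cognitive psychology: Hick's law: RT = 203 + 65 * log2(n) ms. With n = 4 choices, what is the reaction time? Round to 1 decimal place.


RT = 203 + 65 * log2(4)
log2(4) = 2.0
RT = 203 + 65 * 2.0
= 203 + 130.0
= 333.0 ms


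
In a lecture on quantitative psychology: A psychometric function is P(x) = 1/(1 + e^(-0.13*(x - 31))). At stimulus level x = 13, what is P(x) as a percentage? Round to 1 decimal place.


P(x) = 1/(1 + e^(-0.13*(13 - 31)))
Exponent = -0.13 * -18 = 2.34
e^(2.34) = 10.381237
P = 1/(1 + 10.381237) = 0.087864
Percentage = 8.8


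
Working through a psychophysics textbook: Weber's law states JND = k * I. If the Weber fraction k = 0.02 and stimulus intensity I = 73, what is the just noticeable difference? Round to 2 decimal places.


JND = k * I
JND = 0.02 * 73
= 1.46


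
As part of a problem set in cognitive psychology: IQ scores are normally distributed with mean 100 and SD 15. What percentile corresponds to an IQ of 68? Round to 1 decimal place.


z = (IQ - mean) / SD
z = (68 - 100) / 15 = -2.1333
Percentile = Phi(-2.1333) * 100
Phi(-2.1333) = 0.01645
= 1.6


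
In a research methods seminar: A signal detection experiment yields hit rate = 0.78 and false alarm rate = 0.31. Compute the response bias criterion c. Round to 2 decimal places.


c = -0.5 * (z(HR) + z(FAR))
z(0.78) = 0.7722
z(0.31) = -0.4959
c = -0.5 * (0.7722 + -0.4959)
= -0.5 * 0.2763
= -0.14


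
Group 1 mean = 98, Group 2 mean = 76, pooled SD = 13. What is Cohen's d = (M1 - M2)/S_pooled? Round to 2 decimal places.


Cohen's d = (M1 - M2) / S_pooled
= (98 - 76) / 13
= 22 / 13
= 1.69


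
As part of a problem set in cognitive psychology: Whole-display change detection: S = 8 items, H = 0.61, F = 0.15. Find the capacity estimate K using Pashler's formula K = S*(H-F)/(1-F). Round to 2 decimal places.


K = S * (H - F) / (1 - F)
H - F = 0.46
1 - F = 0.85
K = 8 * 0.46 / 0.85
= 4.33


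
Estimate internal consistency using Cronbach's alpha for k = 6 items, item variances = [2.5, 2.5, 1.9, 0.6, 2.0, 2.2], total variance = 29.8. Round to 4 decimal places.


alpha = (k/(k-1)) * (1 - sum(s_i^2)/s_total^2)
sum(item variances) = 11.7
k/(k-1) = 6/5 = 1.2
1 - 11.7/29.8 = 1 - 0.392617 = 0.607383
alpha = 1.2 * 0.607383
= 0.7289


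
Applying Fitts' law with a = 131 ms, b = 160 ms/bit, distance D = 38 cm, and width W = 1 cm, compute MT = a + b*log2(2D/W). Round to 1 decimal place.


MT = 131 + 160 * log2(2*38/1)
2D/W = 76.0
log2(76.0) = 6.2479
MT = 131 + 160 * 6.2479
= 1130.7 ms


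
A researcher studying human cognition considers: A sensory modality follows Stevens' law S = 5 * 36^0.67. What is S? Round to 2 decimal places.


S = 5 * 36^0.67
36^0.67 = 11.0337
S = 5 * 11.0337
= 55.17


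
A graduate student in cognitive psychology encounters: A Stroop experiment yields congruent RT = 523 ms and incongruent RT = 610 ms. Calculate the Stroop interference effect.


Stroop effect = RT(incongruent) - RT(congruent)
= 610 - 523
= 87 ms


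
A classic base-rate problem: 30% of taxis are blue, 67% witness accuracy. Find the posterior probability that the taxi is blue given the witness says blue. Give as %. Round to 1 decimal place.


P(blue | says blue) = P(says blue | blue)*P(blue) / [P(says blue | blue)*P(blue) + P(says blue | not blue)*P(not blue)]
Numerator = 0.67 * 0.3 = 0.201
False identification = 0.33 * 0.7 = 0.231
P = 0.201 / (0.201 + 0.231)
= 0.201 / 0.432
As percentage = 46.5


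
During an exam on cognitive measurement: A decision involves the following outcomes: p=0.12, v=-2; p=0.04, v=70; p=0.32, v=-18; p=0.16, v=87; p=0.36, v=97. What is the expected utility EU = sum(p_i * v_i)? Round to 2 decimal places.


EU = sum(p_i * v_i)
0.12 * -2 = -0.24
0.04 * 70 = 2.8
0.32 * -18 = -5.76
0.16 * 87 = 13.92
0.36 * 97 = 34.92
EU = -0.24 + 2.8 + -5.76 + 13.92 + 34.92
= 45.64


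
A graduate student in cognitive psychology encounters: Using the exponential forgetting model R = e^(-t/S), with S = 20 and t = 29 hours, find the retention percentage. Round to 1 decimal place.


R = e^(-t/S)
-t/S = -29/20 = -1.45
R = e^(-1.45) = 0.23457
Percentage = 0.23457 * 100
= 23.5


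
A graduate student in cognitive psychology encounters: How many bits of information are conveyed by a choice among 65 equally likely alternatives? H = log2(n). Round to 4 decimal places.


H = log2(n)
H = log2(65)
= 6.0224


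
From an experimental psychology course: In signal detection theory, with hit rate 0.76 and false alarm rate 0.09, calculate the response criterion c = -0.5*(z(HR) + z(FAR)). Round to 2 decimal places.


c = -0.5 * (z(HR) + z(FAR))
z(0.76) = 0.7063
z(0.09) = -1.3408
c = -0.5 * (0.7063 + -1.3408)
= -0.5 * -0.6345
= 0.32


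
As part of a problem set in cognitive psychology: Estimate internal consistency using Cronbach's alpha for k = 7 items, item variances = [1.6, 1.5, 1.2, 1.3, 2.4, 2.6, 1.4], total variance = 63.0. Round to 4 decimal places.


alpha = (k/(k-1)) * (1 - sum(s_i^2)/s_total^2)
sum(item variances) = 12.0
k/(k-1) = 7/6 = 1.166667
1 - 12.0/63.0 = 1 - 0.190476 = 0.809524
alpha = 1.166667 * 0.809524
= 0.9444


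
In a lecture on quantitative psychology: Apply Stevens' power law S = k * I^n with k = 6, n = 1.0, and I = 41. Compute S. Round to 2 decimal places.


S = 6 * 41^1.0
41^1.0 = 41.0
S = 6 * 41.0
= 246.00


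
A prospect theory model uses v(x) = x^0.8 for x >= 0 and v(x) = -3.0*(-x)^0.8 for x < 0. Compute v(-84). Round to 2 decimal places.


Since x = -84 < 0, use v(x) = -lambda*(-x)^alpha
(-x) = 84
84^0.8 = 34.6277
v(-84) = -3.0 * 34.6277
= -103.88


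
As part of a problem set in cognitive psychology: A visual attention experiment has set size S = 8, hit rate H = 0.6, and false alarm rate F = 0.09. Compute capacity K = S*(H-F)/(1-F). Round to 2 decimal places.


K = S * (H - F) / (1 - F)
H - F = 0.51
1 - F = 0.91
K = 8 * 0.51 / 0.91
= 4.48


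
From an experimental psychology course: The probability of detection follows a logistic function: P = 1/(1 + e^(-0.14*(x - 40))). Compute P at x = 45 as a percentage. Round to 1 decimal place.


P(x) = 1/(1 + e^(-0.14*(45 - 40)))
Exponent = -0.14 * 5 = -0.7
e^(-0.7) = 0.496585
P = 1/(1 + 0.496585) = 0.668188
Percentage = 66.8


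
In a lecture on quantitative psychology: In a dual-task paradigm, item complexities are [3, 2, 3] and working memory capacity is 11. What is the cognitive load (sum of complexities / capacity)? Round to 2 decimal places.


Total complexity = 3 + 2 + 3 = 8
Load = total / capacity = 8 / 11
= 0.73


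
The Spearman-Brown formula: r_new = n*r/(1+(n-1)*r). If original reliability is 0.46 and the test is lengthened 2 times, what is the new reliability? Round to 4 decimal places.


r_new = n*r / (1 + (n-1)*r)
Numerator = 2 * 0.46 = 0.92
Denominator = 1 + 1 * 0.46 = 1.46
r_new = 0.92 / 1.46
= 0.6301


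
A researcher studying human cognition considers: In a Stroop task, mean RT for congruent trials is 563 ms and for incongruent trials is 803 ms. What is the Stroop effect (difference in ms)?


Stroop effect = RT(incongruent) - RT(congruent)
= 803 - 563
= 240 ms


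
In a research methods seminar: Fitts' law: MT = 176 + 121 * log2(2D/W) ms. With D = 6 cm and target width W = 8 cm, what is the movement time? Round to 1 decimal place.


MT = 176 + 121 * log2(2*6/8)
2D/W = 1.5
log2(1.5) = 0.585
MT = 176 + 121 * 0.585
= 246.8 ms


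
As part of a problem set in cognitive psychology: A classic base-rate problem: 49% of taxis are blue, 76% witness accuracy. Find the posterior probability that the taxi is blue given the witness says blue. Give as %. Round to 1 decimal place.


P(blue | says blue) = P(says blue | blue)*P(blue) / [P(says blue | blue)*P(blue) + P(says blue | not blue)*P(not blue)]
Numerator = 0.76 * 0.49 = 0.3724
False identification = 0.24 * 0.51 = 0.1224
P = 0.3724 / (0.3724 + 0.1224)
= 0.3724 / 0.4948
As percentage = 75.3


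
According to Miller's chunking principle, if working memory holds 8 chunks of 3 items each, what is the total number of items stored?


Total items = chunks * items_per_chunk
= 8 * 3
= 24


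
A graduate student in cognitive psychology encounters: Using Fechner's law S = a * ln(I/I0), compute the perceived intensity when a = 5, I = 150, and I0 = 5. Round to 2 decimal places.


S = 5 * ln(150/5)
I/I0 = 30.0
ln(30.0) = 3.4012
S = 5 * 3.4012
= 17.01


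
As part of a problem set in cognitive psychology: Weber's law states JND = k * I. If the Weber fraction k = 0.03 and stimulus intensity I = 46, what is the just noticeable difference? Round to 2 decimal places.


JND = k * I
JND = 0.03 * 46
= 1.38


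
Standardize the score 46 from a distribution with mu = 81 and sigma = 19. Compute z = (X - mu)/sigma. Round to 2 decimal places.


z = (X - mu) / sigma
= (46 - 81) / 19
= -35 / 19
= -1.84


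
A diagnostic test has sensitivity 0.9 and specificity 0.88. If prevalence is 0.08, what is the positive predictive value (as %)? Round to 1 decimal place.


PPV = (sens * prev) / (sens * prev + (1-spec) * (1-prev))
Numerator = 0.9 * 0.08 = 0.072
P(positive and no disease) = (1 - spec) * (1 - prev) = (1 - 0.88) * (1 - 0.08) = 0.1104
Denominator = 0.072 + 0.1104 = 0.1824
PPV = 0.072 / 0.1824 = 0.394737
As percentage = 39.5


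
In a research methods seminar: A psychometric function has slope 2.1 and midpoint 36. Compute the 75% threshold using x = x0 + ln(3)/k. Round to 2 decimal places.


At P = 0.75: 0.75 = 1/(1 + e^(-k*(x-x0)))
Solving: e^(-k*(x-x0)) = 1/3
x = x0 + ln(3)/k
ln(3) = 1.0986
x = 36 + 1.0986/2.1
= 36 + 0.5231
= 36.52


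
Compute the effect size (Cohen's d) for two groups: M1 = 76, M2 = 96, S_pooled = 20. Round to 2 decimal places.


Cohen's d = (M1 - M2) / S_pooled
= (76 - 96) / 20
= -20 / 20
= -1.00


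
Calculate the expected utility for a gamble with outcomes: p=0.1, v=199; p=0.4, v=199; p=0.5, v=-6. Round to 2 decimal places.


EU = sum(p_i * v_i)
0.1 * 199 = 19.9
0.4 * 199 = 79.6
0.5 * -6 = -3.0
EU = 19.9 + 79.6 + -3.0
= 96.50


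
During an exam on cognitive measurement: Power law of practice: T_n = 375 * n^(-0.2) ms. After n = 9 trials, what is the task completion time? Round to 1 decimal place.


T_n = 375 * 9^(-0.2)
9^(-0.2) = 0.644394
T_n = 375 * 0.644394
= 241.6 ms


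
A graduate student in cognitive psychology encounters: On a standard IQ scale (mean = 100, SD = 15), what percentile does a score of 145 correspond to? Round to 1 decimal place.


z = (IQ - mean) / SD
z = (145 - 100) / 15 = 3.0
Percentile = Phi(3.0) * 100
Phi(3.0) = 0.99865
= 99.9


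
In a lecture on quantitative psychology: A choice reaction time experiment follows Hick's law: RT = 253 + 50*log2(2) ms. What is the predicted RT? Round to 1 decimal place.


RT = 253 + 50 * log2(2)
log2(2) = 1.0
RT = 253 + 50 * 1.0
= 253 + 50.0
= 303.0 ms


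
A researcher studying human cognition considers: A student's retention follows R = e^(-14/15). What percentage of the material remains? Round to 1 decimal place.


R = e^(-t/S)
-t/S = -14/15 = -0.933333
R = e^(-0.933333) = 0.393241
Percentage = 0.393241 * 100
= 39.3


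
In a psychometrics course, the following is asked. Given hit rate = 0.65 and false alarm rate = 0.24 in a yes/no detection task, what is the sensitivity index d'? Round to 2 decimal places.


d' = z(HR) - z(FAR)
z(0.65) = 0.3853
z(0.24) = -0.7063
d' = 0.3853 - -0.7063
= 1.09


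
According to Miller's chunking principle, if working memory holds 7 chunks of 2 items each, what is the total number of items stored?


Total items = chunks * items_per_chunk
= 7 * 2
= 14


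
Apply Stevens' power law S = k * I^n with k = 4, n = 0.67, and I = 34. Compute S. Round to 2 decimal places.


S = 4 * 34^0.67
34^0.67 = 10.6192
S = 4 * 10.6192
= 42.48


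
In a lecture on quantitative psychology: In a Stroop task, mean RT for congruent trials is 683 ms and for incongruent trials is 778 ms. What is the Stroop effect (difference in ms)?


Stroop effect = RT(incongruent) - RT(congruent)
= 778 - 683
= 95 ms


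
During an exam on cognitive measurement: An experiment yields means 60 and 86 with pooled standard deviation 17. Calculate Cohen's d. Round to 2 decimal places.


Cohen's d = (M1 - M2) / S_pooled
= (60 - 86) / 17
= -26 / 17
= -1.53


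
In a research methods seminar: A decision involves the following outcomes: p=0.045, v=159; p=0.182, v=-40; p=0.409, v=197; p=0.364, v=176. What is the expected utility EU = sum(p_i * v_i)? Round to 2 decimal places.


EU = sum(p_i * v_i)
0.045 * 159 = 7.155
0.182 * -40 = -7.28
0.409 * 197 = 80.573
0.364 * 176 = 64.064
EU = 7.155 + -7.28 + 80.573 + 64.064
= 144.51


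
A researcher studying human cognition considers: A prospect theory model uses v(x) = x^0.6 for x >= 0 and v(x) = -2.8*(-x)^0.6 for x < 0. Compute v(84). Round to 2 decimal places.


Since x = 84 >= 0, use v(x) = x^0.6
84^0.6 = 14.2747
v(84) = 14.27


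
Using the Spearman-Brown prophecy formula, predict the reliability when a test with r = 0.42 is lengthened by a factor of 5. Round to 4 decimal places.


r_new = n*r / (1 + (n-1)*r)
Numerator = 5 * 0.42 = 2.1
Denominator = 1 + 4 * 0.42 = 2.68
r_new = 2.1 / 2.68
= 0.7836


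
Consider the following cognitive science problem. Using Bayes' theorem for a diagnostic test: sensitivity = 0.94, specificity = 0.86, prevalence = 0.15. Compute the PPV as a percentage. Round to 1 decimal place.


PPV = (sens * prev) / (sens * prev + (1-spec) * (1-prev))
Numerator = 0.94 * 0.15 = 0.141
P(positive and no disease) = (1 - spec) * (1 - prev) = (1 - 0.86) * (1 - 0.15) = 0.119
Denominator = 0.141 + 0.119 = 0.26
PPV = 0.141 / 0.26 = 0.542308
As percentage = 54.2


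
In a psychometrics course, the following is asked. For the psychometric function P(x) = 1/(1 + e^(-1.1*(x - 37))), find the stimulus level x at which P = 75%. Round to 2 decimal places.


At P = 0.75: 0.75 = 1/(1 + e^(-k*(x-x0)))
Solving: e^(-k*(x-x0)) = 1/3
x = x0 + ln(3)/k
ln(3) = 1.0986
x = 37 + 1.0986/1.1
= 37 + 0.9987
= 38.00


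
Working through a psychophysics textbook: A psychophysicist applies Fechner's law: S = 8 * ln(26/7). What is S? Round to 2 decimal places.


S = 8 * ln(26/7)
I/I0 = 3.714286
ln(3.714286) = 1.3122
S = 8 * 1.3122
= 10.50


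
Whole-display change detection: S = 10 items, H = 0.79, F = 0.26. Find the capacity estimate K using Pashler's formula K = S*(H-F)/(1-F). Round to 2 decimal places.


K = S * (H - F) / (1 - F)
H - F = 0.53
1 - F = 0.74
K = 10 * 0.53 / 0.74
= 7.16


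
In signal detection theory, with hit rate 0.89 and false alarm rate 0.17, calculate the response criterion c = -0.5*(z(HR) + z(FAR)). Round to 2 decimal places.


c = -0.5 * (z(HR) + z(FAR))
z(0.89) = 1.2265
z(0.17) = -0.9542
c = -0.5 * (1.2265 + -0.9542)
= -0.5 * 0.2723
= -0.14


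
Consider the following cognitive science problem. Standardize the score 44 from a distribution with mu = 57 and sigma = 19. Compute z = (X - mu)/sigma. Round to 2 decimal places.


z = (X - mu) / sigma
= (44 - 57) / 19
= -13 / 19
= -0.68


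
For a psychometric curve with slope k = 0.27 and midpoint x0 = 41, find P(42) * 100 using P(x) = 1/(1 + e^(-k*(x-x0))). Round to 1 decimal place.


P(x) = 1/(1 + e^(-0.27*(42 - 41)))
Exponent = -0.27 * 1 = -0.27
e^(-0.27) = 0.763379
P = 1/(1 + 0.763379) = 0.567093
Percentage = 56.7


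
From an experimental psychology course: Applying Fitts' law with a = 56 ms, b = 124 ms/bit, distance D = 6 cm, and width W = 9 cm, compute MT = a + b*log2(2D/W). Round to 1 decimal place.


MT = 56 + 124 * log2(2*6/9)
2D/W = 1.333333
log2(1.333333) = 0.415
MT = 56 + 124 * 0.415
= 107.5 ms


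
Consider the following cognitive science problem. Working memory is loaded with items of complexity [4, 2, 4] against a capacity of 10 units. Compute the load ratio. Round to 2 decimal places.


Total complexity = 4 + 2 + 4 = 10
Load = total / capacity = 10 / 10
= 1.00


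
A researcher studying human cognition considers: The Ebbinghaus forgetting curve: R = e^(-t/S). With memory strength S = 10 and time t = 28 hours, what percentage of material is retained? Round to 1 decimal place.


R = e^(-t/S)
-t/S = -28/10 = -2.8
R = e^(-2.8) = 0.06081
Percentage = 0.06081 * 100
= 6.1


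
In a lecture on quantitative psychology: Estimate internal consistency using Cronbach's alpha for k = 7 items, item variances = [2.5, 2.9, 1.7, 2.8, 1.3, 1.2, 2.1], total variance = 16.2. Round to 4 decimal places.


alpha = (k/(k-1)) * (1 - sum(s_i^2)/s_total^2)
sum(item variances) = 14.5
k/(k-1) = 7/6 = 1.166667
1 - 14.5/16.2 = 1 - 0.895062 = 0.104938
alpha = 1.166667 * 0.104938
= 0.1224


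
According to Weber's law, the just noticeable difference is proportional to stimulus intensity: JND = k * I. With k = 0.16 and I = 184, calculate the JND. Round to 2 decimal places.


JND = k * I
JND = 0.16 * 184
= 29.44


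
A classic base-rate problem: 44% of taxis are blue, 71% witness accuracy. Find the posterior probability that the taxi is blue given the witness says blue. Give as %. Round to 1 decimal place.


P(blue | says blue) = P(says blue | blue)*P(blue) / [P(says blue | blue)*P(blue) + P(says blue | not blue)*P(not blue)]
Numerator = 0.71 * 0.44 = 0.3124
False identification = 0.29 * 0.56 = 0.1624
P = 0.3124 / (0.3124 + 0.1624)
= 0.3124 / 0.4748
As percentage = 65.8


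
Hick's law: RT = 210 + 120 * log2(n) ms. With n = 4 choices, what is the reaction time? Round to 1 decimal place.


RT = 210 + 120 * log2(4)
log2(4) = 2.0
RT = 210 + 120 * 2.0
= 210 + 240.0
= 450.0 ms


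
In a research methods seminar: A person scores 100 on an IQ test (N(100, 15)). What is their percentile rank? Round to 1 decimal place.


z = (IQ - mean) / SD
z = (100 - 100) / 15 = 0.0
Percentile = Phi(0.0) * 100
Phi(0.0) = 0.5
= 50.0


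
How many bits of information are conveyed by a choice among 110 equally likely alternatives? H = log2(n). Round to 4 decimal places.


H = log2(n)
H = log2(110)
= 6.7814


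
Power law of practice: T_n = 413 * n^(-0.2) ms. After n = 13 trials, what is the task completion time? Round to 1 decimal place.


T_n = 413 * 13^(-0.2)
13^(-0.2) = 0.598703
T_n = 413 * 0.598703
= 247.3 ms


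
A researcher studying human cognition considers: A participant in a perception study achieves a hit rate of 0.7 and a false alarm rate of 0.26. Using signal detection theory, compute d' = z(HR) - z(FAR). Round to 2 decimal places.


d' = z(HR) - z(FAR)
z(0.7) = 0.5244
z(0.26) = -0.6433
d' = 0.5244 - -0.6433
= 1.17


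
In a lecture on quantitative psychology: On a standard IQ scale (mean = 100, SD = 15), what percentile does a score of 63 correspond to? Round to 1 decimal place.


z = (IQ - mean) / SD
z = (63 - 100) / 15 = -2.4667
Percentile = Phi(-2.4667) * 100
Phi(-2.4667) = 0.006818
= 0.7


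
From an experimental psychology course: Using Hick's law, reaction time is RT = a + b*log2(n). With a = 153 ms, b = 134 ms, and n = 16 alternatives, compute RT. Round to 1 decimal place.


RT = 153 + 134 * log2(16)
log2(16) = 4.0
RT = 153 + 134 * 4.0
= 153 + 536.0
= 689.0 ms


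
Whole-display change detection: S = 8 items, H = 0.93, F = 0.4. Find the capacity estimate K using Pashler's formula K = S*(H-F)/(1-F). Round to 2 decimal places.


K = S * (H - F) / (1 - F)
H - F = 0.53
1 - F = 0.6
K = 8 * 0.53 / 0.6
= 7.07


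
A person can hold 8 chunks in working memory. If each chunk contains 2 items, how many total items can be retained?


Total items = chunks * items_per_chunk
= 8 * 2
= 16


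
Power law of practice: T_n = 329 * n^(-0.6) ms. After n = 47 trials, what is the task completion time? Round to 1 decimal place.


T_n = 329 * 47^(-0.6)
47^(-0.6) = 0.099252
T_n = 329 * 0.099252
= 32.7 ms


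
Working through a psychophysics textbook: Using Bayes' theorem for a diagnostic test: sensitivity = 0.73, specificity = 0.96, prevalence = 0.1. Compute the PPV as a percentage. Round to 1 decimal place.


PPV = (sens * prev) / (sens * prev + (1-spec) * (1-prev))
Numerator = 0.73 * 0.1 = 0.073
P(positive and no disease) = (1 - spec) * (1 - prev) = (1 - 0.96) * (1 - 0.1) = 0.036
Denominator = 0.073 + 0.036 = 0.109
PPV = 0.073 / 0.109 = 0.669725
As percentage = 67.0


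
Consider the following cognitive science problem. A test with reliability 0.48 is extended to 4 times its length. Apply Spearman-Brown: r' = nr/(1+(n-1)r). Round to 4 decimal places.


r_new = n*r / (1 + (n-1)*r)
Numerator = 4 * 0.48 = 1.92
Denominator = 1 + 3 * 0.48 = 2.44
r_new = 1.92 / 2.44
= 0.7869


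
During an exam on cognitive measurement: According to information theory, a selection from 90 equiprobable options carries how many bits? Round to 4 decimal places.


H = log2(n)
H = log2(90)
= 6.4919


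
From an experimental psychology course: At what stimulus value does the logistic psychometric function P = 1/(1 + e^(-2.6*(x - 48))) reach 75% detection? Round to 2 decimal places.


At P = 0.75: 0.75 = 1/(1 + e^(-k*(x-x0)))
Solving: e^(-k*(x-x0)) = 1/3
x = x0 + ln(3)/k
ln(3) = 1.0986
x = 48 + 1.0986/2.6
= 48 + 0.4225
= 48.42


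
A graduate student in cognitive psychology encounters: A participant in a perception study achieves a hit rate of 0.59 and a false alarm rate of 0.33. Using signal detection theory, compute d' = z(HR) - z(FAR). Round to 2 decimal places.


d' = z(HR) - z(FAR)
z(0.59) = 0.2275
z(0.33) = -0.4399
d' = 0.2275 - -0.4399
= 0.67


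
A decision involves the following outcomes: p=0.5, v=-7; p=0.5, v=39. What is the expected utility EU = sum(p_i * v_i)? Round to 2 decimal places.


EU = sum(p_i * v_i)
0.5 * -7 = -3.5
0.5 * 39 = 19.5
EU = -3.5 + 19.5
= 16.00


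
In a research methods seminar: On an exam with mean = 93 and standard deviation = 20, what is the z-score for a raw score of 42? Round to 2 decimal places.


z = (X - mu) / sigma
= (42 - 93) / 20
= -51 / 20
= -2.55


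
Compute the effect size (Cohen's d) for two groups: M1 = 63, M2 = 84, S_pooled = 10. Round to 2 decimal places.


Cohen's d = (M1 - M2) / S_pooled
= (63 - 84) / 10
= -21 / 10
= -2.10


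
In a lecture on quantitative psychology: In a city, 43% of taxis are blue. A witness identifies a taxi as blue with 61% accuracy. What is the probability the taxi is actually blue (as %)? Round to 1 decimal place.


P(blue | says blue) = P(says blue | blue)*P(blue) / [P(says blue | blue)*P(blue) + P(says blue | not blue)*P(not blue)]
Numerator = 0.61 * 0.43 = 0.2623
False identification = 0.39 * 0.57 = 0.2223
P = 0.2623 / (0.2623 + 0.2223)
= 0.2623 / 0.4846
As percentage = 54.1


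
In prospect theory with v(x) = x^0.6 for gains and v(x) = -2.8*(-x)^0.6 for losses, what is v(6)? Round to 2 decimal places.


Since x = 6 >= 0, use v(x) = x^0.6
6^0.6 = 2.9302
v(6) = 2.93


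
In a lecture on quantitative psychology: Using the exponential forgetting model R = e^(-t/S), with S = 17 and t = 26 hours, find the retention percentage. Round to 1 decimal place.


R = e^(-t/S)
-t/S = -26/17 = -1.529412
R = e^(-1.529412) = 0.216663
Percentage = 0.216663 * 100
= 21.7


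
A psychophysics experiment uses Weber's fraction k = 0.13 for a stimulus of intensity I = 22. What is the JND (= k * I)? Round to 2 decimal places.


JND = k * I
JND = 0.13 * 22
= 2.86


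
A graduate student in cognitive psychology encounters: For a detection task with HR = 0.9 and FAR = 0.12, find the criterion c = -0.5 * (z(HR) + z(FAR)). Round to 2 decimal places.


c = -0.5 * (z(HR) + z(FAR))
z(0.9) = 1.2816
z(0.12) = -1.175
c = -0.5 * (1.2816 + -1.175)
= -0.5 * 0.1066
= -0.05


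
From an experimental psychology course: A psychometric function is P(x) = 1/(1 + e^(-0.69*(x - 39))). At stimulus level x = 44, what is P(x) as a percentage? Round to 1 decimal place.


P(x) = 1/(1 + e^(-0.69*(44 - 39)))
Exponent = -0.69 * 5 = -3.45
e^(-3.45) = 0.031746
P = 1/(1 + 0.031746) = 0.969231
Percentage = 96.9


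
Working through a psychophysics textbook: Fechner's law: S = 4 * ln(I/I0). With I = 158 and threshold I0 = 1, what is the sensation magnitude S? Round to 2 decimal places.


S = 4 * ln(158/1)
I/I0 = 158.0
ln(158.0) = 5.0626
S = 4 * 5.0626
= 20.25


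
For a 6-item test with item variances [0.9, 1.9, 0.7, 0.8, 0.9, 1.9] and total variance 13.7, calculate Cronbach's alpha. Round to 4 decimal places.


alpha = (k/(k-1)) * (1 - sum(s_i^2)/s_total^2)
sum(item variances) = 7.1
k/(k-1) = 6/5 = 1.2
1 - 7.1/13.7 = 1 - 0.518248 = 0.481752
alpha = 1.2 * 0.481752
= 0.5781
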